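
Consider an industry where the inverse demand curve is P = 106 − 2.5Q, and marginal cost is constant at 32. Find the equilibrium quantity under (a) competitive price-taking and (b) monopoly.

Perfect competition: P = MC = 32, so 106 − 2.5Q = 32 and Q = 29.6.
A monopolist chooses Q where MR = MC. MR = 106 − 5Q; setting this equal to 32 gives Q = 14.8 and P = 69.

Competition: Q = 29.6; Monopoly: Q = 14.8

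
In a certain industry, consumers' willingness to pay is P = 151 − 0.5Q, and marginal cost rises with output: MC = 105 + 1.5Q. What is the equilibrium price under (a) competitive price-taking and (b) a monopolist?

Under competition P = MC: 151 − 0.5Q = 105 + 1.5Q ⇒ Q = 23, P = 139.5.
The monopolist equates marginal revenue to marginal cost: 151 − Q = 105 + 1.5Q, so Q = 18.4. From demand, P = 141.8.

Competition: P = 139.5; Monopoly: P = 141.8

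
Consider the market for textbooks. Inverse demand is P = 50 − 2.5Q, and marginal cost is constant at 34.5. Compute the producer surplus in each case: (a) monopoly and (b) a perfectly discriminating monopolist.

Monopoly sets MR = MC: 50 − 5Q = 34.5 ⇒ Q = 3.1, P = 50 − 2.5·3.1 = 42.25.
PS = (42.25 − 34.5)·3.1 = 24.025.
A perfectly discriminating monopolist sells every unit with P(Q) ≥ MC(Q), so output equals the competitive quantity Q = 6.2. Each buyer pays their reservation price, so CS = 0 and the firm captures all surplus.
PS = ½·(50 − 34.5)·6.2 = 48.05.

Monopoly: PS = 24.025; Perfect PD: PS = 48.05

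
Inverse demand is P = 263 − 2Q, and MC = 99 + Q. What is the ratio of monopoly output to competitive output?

Q_m/Q_c = 0.6

The monopolist equates marginal revenue to marginal cost: 263 − 4Q = 99 + Q, so Q = 32.8. From demand, P = 197.4.
Under competition P = MC: 263 − 2Q = 99 + Q ⇒ Q = 164/3, P = 461/3.
Ratio Q_m/Q_c = 32.8/(164/3) = 0.6.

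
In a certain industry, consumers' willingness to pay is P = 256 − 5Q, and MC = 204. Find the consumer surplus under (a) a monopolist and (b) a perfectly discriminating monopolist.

Monopoly sets MR = MC: 256 − 10Q = 204 ⇒ Q = 5.2, P = 256 − 5·5.2 = 230.
CS = ½·(256 − 230)·5.2 = 67.6.
A perfectly discriminating monopolist sells every unit with P(Q) ≥ MC(Q), so output equals the competitive quantity Q = 10.4. Each buyer pays their reservation price, so CS = 0 and the firm captures all surplus.
CS = 0.

Monopoly: CS = 67.6; Perfect PD: CS = 0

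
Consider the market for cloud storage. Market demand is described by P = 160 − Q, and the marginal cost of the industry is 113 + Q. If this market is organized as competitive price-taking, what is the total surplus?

Competitive equilibrium sets price equal to marginal cost: 160 − Q = 113 + Q, so Q = 23.5 and P = 136.5.
CS = ½·(160 − 136.5)·23.5 = 276.125; PS = (136.5·23.5 − 113·23.5 − ½·1·23.5²) = 276.125; TS = 552.25.

TS = 552.25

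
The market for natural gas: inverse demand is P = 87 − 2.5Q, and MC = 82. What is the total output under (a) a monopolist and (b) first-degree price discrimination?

Monopoly: Q = 1; Perfect PD: Q = 2

A monopolist chooses Q where MR = MC. MR = 87 − 5Q; setting this equal to 82 gives Q = 1 and P = 84.5.
Under first-degree price discrimination the firm charges each unit its demand price and produces up to where P = MC, i.e. Q = 2. Consumer surplus is zero; producer surplus equals total surplus.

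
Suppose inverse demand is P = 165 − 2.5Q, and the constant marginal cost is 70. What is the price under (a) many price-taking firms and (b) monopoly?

Competition: P = 70; Monopoly: P = 117.5

Under competition P = MC = 70, so Q = (165 − 70)/2.5 = 38.
A monopolist chooses Q where MR = MC. MR = 165 − 5Q; setting this equal to 70 gives Q = 19 and P = 117.5.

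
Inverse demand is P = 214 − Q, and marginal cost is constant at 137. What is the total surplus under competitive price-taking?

Under competition P = MC = 137, so Q = (214 − 137)/1 = 77.
CS = ½·(214 − 137)·77 = 2964.5; PS = (137 − 137)·77 = 0; TS = 2964.5.

TS = 2964.5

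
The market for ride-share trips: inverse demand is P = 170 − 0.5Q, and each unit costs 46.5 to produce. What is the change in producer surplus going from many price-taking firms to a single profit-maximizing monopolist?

Producer surplus rises by 7626.125

Under competition P = MC = 46.5, so Q = (170 − 46.5)/0.5 = 247.
PS = (46.5 − 46.5)·247 = 0.
A monopolist chooses Q where MR = MC. MR = 170 − Q; setting this equal to 46.5 gives Q = 123.5 and P = 108.25.
PS = (108.25 − 46.5)·123.5 = 7626.125.
Change in producer surplus: 7626.125 − 0 = 7626.125.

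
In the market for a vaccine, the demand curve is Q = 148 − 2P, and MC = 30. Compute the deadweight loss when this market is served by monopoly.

DWL = 484

Inverting demand: P = 74 − 0.5Q.
Perfect competition: P = MC = 30, so 74 − 0.5Q = 30 and Q = 88.
The monopolist equates marginal revenue to marginal cost: 74 − Q = 30, so Q = 44. From demand, P = 52.
DWL is the triangle between Q = 44 and Q = 88: ½·(88 − 44)·(52 − 30) = 484.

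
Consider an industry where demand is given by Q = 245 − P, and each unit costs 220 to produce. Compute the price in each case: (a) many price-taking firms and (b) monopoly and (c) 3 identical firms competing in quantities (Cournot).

Inverting demand: P = 245 − Q.
Competitive firms price at marginal cost: P = 220, giving Q = 25.
A monopolist chooses Q where MR = MC. MR = 245 − 2Q; setting this equal to 220 gives Q = 12.5 and P = 232.5.
In a 3-firm Cournot equilibrium, symmetry and the first-order condition give q = (245 − 220)/(4) = 6.25. So Q = 18.75 and P = 226.25.

Competition: P = 220; Monopoly: P = 232.5; Cournot: P = 226.25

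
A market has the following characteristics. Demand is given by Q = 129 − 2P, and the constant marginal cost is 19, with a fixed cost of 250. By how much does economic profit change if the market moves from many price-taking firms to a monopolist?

Inverting demand: P = 64.5 − 0.5Q.
Under competition P = MC = 19, so Q = (64.5 − 19)/0.5 = 91.
Profit = (19 − 19)·91 − 250 = −250.
Monopoly sets MR = MC: 64.5 − Q = 19 ⇒ Q = 45.5, P = 64.5 − 0.5·45.5 = 41.75.
Profit = (41.75 − 19)·45.5 − 250 = 785.125.
Change in economic profit: 785.125 − −250 = 1035.125.

Economic profit rises by 1035.125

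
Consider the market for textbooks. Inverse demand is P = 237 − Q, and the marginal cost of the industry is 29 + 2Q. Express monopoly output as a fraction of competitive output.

Q_m/Q_c = 0.75

The monopolist equates marginal revenue to marginal cost: 237 − 2Q = 29 + 2Q, so Q = 52. From demand, P = 185.
Under competition P = MC: 237 − Q = 29 + 2Q ⇒ Q = 208/3, P = 503/3.
Ratio Q_m/Q_c = 52/(208/3) = 0.75.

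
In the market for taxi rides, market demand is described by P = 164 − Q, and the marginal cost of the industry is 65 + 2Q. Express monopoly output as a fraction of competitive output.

Monopoly sets MR = MC: 164 − 2Q = 65 + 2Q ⇒ Q = 24.75, P = 164 − 24.75 = 139.25.
Under competition P = MC: 164 − Q = 65 + 2Q ⇒ Q = 33, P = 131.
Ratio Q_m/Q_c = 24.75/33 = 0.75.

Q_m/Q_c = 0.75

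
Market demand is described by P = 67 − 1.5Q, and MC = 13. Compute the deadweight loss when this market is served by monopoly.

DWL = 243

Competitive firms price at marginal cost: P = 13, giving Q = 36.
Monopoly sets MR = MC: 67 − 3Q = 13 ⇒ Q = 18, P = 67 − 1.5·18 = 40.
DWL is the triangle between Q = 18 and Q = 36: ½·(36 − 18)·(40 − 13) = 243.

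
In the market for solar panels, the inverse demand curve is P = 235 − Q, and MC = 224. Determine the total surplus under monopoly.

TS = 45.375

Monopoly sets MR = MC: 235 − 2Q = 224 ⇒ Q = 5.5, P = 235 − 5.5 = 229.5.
CS = ½·(235 − 229.5)·5.5 = 15.125; PS = (229.5 − 224)·5.5 = 30.25; TS = 45.375.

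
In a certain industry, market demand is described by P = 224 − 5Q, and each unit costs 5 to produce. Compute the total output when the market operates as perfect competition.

Perfect competition: P = MC = 5, so 224 − 5Q = 5 and Q = 43.8.

Q = 43.8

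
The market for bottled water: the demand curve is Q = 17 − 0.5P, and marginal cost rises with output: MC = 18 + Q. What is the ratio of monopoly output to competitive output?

Q_m/Q_c = 0.6

Inverting demand: P = 34 − 2Q.
A monopolist chooses Q where MR = MC. MR = 34 − 4Q; setting this equal to 18 + Q gives Q = 3.2 and P = 27.6.
Competitive equilibrium sets price equal to marginal cost: 34 − 2Q = 18 + Q, so Q = 16/3 and P = 70/3.
Ratio Q_m/Q_c = 3.2/(16/3) = 0.6.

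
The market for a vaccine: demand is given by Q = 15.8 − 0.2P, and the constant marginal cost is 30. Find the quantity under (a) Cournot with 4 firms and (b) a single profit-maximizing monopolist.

Cournot: Q = 7.84; Monopoly: Q = 4.9

Inverting demand: P = 79 − 5Q.
In a 4-firm Cournot equilibrium, symmetry and the first-order condition give q = (79 − 30)/(25) = 1.96. So Q = 7.84 and P = 39.8.
A monopolist chooses Q where MR = MC. MR = 79 − 10Q; setting this equal to 30 gives Q = 4.9 and P = 54.5.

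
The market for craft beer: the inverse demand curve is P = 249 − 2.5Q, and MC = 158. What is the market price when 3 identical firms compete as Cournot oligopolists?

P = 180.75

With 3 symmetric Cournot firms, each firm's FOC gives 249 − 10q = 158, so q = 9.1, Q = 3·9.1 = 27.3, and P = 180.75.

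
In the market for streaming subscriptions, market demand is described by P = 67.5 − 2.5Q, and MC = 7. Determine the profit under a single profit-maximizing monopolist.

A monopolist chooses Q where MR = MC. MR = 67.5 − 5Q; setting this equal to 7 gives Q = 12.1 and P = 37.25.
Profit = (37.25 − 7)·12.1 = 366.025.

Profit = 366.025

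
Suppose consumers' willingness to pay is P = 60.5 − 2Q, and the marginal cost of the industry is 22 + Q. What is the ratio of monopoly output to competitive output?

Monopoly sets MR = MC: 60.5 − 4Q = 22 + Q ⇒ Q = 7.7, P = 60.5 − 2·7.7 = 45.1.
Under competition P = MC: 60.5 − 2Q = 22 + Q ⇒ Q = 77/6, P = 209/6.
Ratio Q_m/Q_c = 7.7/(77/6) = 0.6.

Q_m/Q_c = 0.6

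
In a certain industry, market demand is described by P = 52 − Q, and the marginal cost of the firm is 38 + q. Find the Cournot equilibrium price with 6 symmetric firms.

In a 6-firm Cournot equilibrium, symmetry and the first-order condition give q = (52 − 38)/(8) = 1.75. So Q = 10.5 and P = 41.5.

P = 41.5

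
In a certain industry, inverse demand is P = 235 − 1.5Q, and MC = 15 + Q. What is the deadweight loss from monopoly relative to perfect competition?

DWL = 1361.25

Under competition P = MC: 235 − 1.5Q = 15 + Q ⇒ Q = 88, P = 103.
A monopolist chooses Q where MR = MC. MR = 235 − 3Q; setting this equal to 15 + Q gives Q = 55 and P = 152.5.
CS = ½·(235 − 103)·88 = 5808; PS = (103·88 − 15·88 − ½·1·88²) = 3872; TS = 9680.
CS = ½·(235 − 152.5)·55 = 2268.75; PS = (152.5·55 − 15·55 − ½·1·55²) = 6050; TS = 8318.75.
DWL = 9680 − 8318.75 = 1361.25.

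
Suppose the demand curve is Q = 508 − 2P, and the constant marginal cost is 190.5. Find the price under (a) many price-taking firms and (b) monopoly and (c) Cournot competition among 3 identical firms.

Competition: P = 190.5; Monopoly: P = 222.25; Cournot: P = 206.375

Inverting demand: P = 254 − 0.5Q.
Under competition P = MC = 190.5, so Q = (254 − 190.5)/0.5 = 127.
Monopoly sets MR = MC: 254 − Q = 190.5 ⇒ Q = 63.5, P = 254 − 0.5·63.5 = 222.25.
With 3 symmetric Cournot firms, each firm's FOC gives 254 − 2q = 190.5, so q = 31.75, Q = 3·31.75 = 95.25, and P = 206.375.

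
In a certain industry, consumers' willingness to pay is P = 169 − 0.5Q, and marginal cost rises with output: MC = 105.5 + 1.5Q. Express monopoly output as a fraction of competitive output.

A monopolist chooses Q where MR = MC. MR = 169 − Q; setting this equal to 105.5 + 1.5Q gives Q = 25.4 and P = 156.3.
Under competition P = MC: 169 − 0.5Q = 105.5 + 1.5Q ⇒ Q = 31.75, P = 153.125.
Ratio Q_m/Q_c = 25.4/31.75 = 0.8.

Q_m/Q_c = 0.8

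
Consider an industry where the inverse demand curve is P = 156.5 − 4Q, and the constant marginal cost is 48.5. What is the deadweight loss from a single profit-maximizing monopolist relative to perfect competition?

Under competition P = MC = 48.5, so Q = (156.5 − 48.5)/4 = 27.
The monopolist equates marginal revenue to marginal cost: 156.5 − 8Q = 48.5, so Q = 13.5. From demand, P = 102.5.
DWL is the triangle between Q = 13.5 and Q = 27: ½·(27 − 13.5)·(102.5 − 48.5) = 364.5.

DWL = 364.5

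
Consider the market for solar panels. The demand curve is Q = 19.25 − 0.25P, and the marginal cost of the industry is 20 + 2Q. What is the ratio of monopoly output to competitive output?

Q_m/Q_c = 0.6

Inverting demand: P = 77 − 4Q.
A monopolist chooses Q where MR = MC. MR = 77 − 8Q; setting this equal to 20 + 2Q gives Q = 5.7 and P = 54.2.
Competitive equilibrium sets price equal to marginal cost: 77 − 4Q = 20 + 2Q, so Q = 9.5 and P = 39.
Ratio Q_m/Q_c = 5.7/9.5 = 0.6.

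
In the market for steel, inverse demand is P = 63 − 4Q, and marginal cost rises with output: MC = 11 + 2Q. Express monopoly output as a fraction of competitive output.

A monopolist chooses Q where MR = MC. MR = 63 − 8Q; setting this equal to 11 + 2Q gives Q = 5.2 and P = 42.2.
Competitive equilibrium sets price equal to marginal cost: 63 − 4Q = 11 + 2Q, so Q = 26/3 and P = 85/3.
Ratio Q_m/Q_c = 5.2/(26/3) = 0.6.

Q_m/Q_c = 0.6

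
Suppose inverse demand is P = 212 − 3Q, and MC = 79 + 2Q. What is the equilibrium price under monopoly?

The monopolist equates marginal revenue to marginal cost: 212 − 6Q = 79 + 2Q, so Q = 16.625. From demand, P = 162.125.

P = 162.125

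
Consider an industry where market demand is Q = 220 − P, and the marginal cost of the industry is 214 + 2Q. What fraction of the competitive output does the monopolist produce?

Inverting demand: P = 220 − Q.
The monopolist equates marginal revenue to marginal cost: 220 − 2Q = 214 + 2Q, so Q = 1.5. From demand, P = 218.5.
Under competition P = MC: 220 − Q = 214 + 2Q ⇒ Q = 2, P = 218.
Ratio Q_m/Q_c = 1.5/2 = 0.75.

Q_m/Q_c = 0.75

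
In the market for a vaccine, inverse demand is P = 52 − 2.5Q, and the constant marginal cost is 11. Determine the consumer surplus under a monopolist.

The monopolist equates marginal revenue to marginal cost: 52 − 5Q = 11, so Q = 8.2. From demand, P = 31.5.
CS = ½·(52 − 31.5)·8.2 = 84.05.

CS = 84.05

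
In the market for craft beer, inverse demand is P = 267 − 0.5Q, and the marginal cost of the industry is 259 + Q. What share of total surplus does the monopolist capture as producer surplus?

PS/TS = 0.8

Monopoly sets MR = MC: 267 − Q = 259 + Q ⇒ Q = 4, P = 267 − 0.5·4 = 265.
CS = ½·(267 − 265)·4 = 4.
PS = P·Q − VC(Q) = 265·4 − (259·4 + ½·1·4²) = 16.
Share captured = PS/TS = 16/20 = 0.8.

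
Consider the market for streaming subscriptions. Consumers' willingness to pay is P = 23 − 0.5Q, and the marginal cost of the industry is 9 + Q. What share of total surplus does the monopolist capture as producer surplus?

PS/TS = 0.8

Monopoly sets MR = MC: 23 − Q = 9 + Q ⇒ Q = 7, P = 23 − 0.5·7 = 19.5.
CS = ½·(23 − 19.5)·7 = 12.25.
PS = P·Q − VC(Q) = 19.5·7 − (9·7 + ½·1·7²) = 49.
Share captured = PS/TS = 49/61.25 = 0.8.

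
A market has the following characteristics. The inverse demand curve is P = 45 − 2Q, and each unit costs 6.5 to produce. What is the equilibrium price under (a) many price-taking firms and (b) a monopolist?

Competition: P = 6.5; Monopoly: P = 25.75

Under competition P = MC = 6.5, so Q = (45 − 6.5)/2 = 19.25.
Monopoly sets MR = MC: 45 − 4Q = 6.5 ⇒ Q = 9.625, P = 45 − 2·9.625 = 25.75.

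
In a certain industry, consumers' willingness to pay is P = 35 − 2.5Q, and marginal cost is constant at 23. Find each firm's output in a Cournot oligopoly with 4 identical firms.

q_i = 0.96

Cournot with 4 identical firms: the symmetric best-response condition is 35 − 12.5q = 23. Each firm produces q = 0.96, total output Q = 3.84, price P = 25.4.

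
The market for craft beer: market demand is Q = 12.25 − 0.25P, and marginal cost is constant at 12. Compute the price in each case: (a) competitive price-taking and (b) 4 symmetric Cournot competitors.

Competition: P = 12; Cournot: P = 19.4

Inverting demand: P = 49 − 4Q.
Perfect competition: P = MC = 12, so 49 − 4Q = 12 and Q = 9.25.
In a 4-firm Cournot equilibrium, symmetry and the first-order condition give q = (49 − 12)/(20) = 1.85. So Q = 7.4 and P = 19.4.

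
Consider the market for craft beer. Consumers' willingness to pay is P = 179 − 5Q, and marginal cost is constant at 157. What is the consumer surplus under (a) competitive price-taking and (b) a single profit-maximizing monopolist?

Competition: CS = 48.4; Monopoly: CS = 12.1

Perfect competition: P = MC = 157, so 179 − 5Q = 157 and Q = 4.4.
CS = ½·(179 − 157)·4.4 = 48.4.
The monopolist equates marginal revenue to marginal cost: 179 − 10Q = 157, so Q = 2.2. From demand, P = 168.
CS = ½·(179 − 168)·2.2 = 12.1.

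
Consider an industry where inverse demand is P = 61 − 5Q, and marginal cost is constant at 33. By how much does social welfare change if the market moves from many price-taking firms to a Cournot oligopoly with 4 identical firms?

Competitive firms price at marginal cost: P = 33, giving Q = 5.6.
CS = ½·(61 − 33)·5.6 = 78.4; PS = (33 − 33)·5.6 = 0; TS = 78.4.
Cournot with 4 identical firms: the symmetric best-response condition is 61 − 25q = 33. Each firm produces q = 1.12, total output Q = 4.48, price P = 38.6.
CS = ½·(61 − 38.6)·4.48 = 50.176; PS = (38.6 − 33)·4.48 = 25.088; TS = 75.264.
Change in social welfare: 75.264 − 78.4 = −3.136.

Social welfare falls by 3.136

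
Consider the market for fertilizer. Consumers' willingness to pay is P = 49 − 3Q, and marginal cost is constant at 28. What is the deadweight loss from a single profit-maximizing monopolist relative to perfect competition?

DWL = 18.375

Perfect competition: P = MC = 28, so 49 − 3Q = 28 and Q = 7.
The monopolist equates marginal revenue to marginal cost: 49 − 6Q = 28, so Q = 3.5. From demand, P = 38.5.
DWL is the triangle between Q = 3.5 and Q = 7: ½·(7 − 3.5)·(38.5 − 28) = 18.375.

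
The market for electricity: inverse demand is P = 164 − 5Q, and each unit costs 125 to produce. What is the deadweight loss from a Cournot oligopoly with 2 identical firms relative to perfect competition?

DWL = 16.9

Competitive firms price at marginal cost: P = 125, giving Q = 7.8.
With 2 symmetric Cournot firms, each firm's FOC gives 164 − 15q = 125, so q = 2.6, Q = 2·2.6 = 5.2, and P = 138.
DWL is the triangle between Q = 5.2 and Q = 7.8: ½·(7.8 − 5.2)·(138 − 125) = 16.9.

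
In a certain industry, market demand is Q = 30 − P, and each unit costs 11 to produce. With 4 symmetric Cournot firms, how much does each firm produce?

q_i = 3.8

Inverting demand: P = 30 − Q.
Cournot with 4 identical firms: the symmetric best-response condition is 30 − 5q = 11. Each firm produces q = 3.8, total output Q = 15.2, price P = 14.8.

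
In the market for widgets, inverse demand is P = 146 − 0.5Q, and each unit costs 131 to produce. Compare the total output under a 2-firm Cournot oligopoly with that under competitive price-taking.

Cournot: Q = 20; Competition: Q = 30

In a 2-firm Cournot equilibrium, symmetry and the first-order condition give q = (146 − 131)/(1.5) = 10. So Q = 20 and P = 136.
Competitive firms price at marginal cost: P = 131, giving Q = 30.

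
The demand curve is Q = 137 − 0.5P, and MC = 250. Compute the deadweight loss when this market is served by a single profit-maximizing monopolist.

DWL = 36

Inverting demand: P = 274 − 2Q.
Perfect competition: P = MC = 250, so 274 − 2Q = 250 and Q = 12.
The monopolist equates marginal revenue to marginal cost: 274 − 4Q = 250, so Q = 6. From demand, P = 262.
DWL is the triangle between Q = 6 and Q = 12: ½·(12 − 6)·(262 − 250) = 36.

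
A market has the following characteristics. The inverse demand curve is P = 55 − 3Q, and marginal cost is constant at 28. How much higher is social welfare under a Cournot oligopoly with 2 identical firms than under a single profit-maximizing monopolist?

Monopoly sets MR = MC: 55 − 6Q = 28 ⇒ Q = 4.5, P = 55 − 3·4.5 = 41.5.
CS = ½·(55 − 41.5)·4.5 = 30.375; PS = (41.5 − 28)·4.5 = 60.75; TS = 91.125.
Cournot with 2 identical firms: the symmetric best-response condition is 55 − 9q = 28. Each firm produces q = 3, total output Q = 6, price P = 37.
CS = ½·(55 − 37)·6 = 54; PS = (37 − 28)·6 = 54; TS = 108.
Change in social welfare: 108 − 91.125 = 16.875.

Social welfare rises by 16.875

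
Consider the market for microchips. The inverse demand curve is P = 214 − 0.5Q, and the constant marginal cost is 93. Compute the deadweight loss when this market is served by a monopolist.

Competitive firms price at marginal cost: P = 93, giving Q = 242.
The monopolist equates marginal revenue to marginal cost: 214 − Q = 93, so Q = 121. From demand, P = 153.5.
DWL is the triangle between Q = 121 and Q = 242: ½·(242 − 121)·(153.5 − 93) = 3660.25.

DWL = 3660.25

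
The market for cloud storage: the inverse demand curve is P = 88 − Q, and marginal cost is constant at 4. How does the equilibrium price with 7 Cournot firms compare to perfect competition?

Cournot: P = 14.5; Competition: P = 4

In a 7-firm Cournot equilibrium, symmetry and the first-order condition give q = (88 − 4)/(8) = 10.5. So Q = 73.5 and P = 14.5.
Competitive firms price at marginal cost: P = 4, giving Q = 84.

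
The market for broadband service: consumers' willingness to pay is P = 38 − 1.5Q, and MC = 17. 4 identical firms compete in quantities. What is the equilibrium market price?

P = 21.2

In a 4-firm Cournot equilibrium, symmetry and the first-order condition give q = (38 − 17)/(7.5) = 2.8. So Q = 11.2 and P = 21.2.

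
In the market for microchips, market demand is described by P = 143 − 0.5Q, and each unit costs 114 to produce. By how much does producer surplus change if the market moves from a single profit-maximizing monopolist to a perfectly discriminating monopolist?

The monopolist equates marginal revenue to marginal cost: 143 − Q = 114, so Q = 29. From demand, P = 128.5.
PS = (128.5 − 114)·29 = 420.5.
Under first-degree price discrimination the firm charges each unit its demand price and produces up to where P = MC, i.e. Q = 58. Consumer surplus is zero; producer surplus equals total surplus.
PS = ½·(143 − 114)·58 = 841.
Change in producer surplus: 841 − 420.5 = 420.5.

Producer surplus rises by 420.5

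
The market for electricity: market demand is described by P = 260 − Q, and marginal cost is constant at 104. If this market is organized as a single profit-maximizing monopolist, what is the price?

P = 182

A monopolist chooses Q where MR = MC. MR = 260 − 2Q; setting this equal to 104 gives Q = 78 and P = 182.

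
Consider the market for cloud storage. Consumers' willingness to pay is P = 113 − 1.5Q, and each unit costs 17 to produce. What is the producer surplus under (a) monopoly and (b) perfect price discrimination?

The monopolist equates marginal revenue to marginal cost: 113 − 3Q = 17, so Q = 32. From demand, P = 65.
PS = (65 − 17)·32 = 1536.
A perfectly discriminating monopolist sells every unit with P(Q) ≥ MC(Q), so output equals the competitive quantity Q = 64. Each buyer pays their reservation price, so CS = 0 and the firm captures all surplus.
PS = ½·(113 − 17)·64 = 3072.

Monopoly: PS = 1536; Perfect PD: PS = 3072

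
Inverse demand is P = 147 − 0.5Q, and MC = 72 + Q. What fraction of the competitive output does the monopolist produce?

The monopolist equates marginal revenue to marginal cost: 147 − Q = 72 + Q, so Q = 37.5. From demand, P = 128.25.
Competitive equilibrium sets price equal to marginal cost: 147 − 0.5Q = 72 + Q, so Q = 50 and P = 122.
Ratio Q_m/Q_c = 37.5/50 = 0.75.

Q_m/Q_c = 0.75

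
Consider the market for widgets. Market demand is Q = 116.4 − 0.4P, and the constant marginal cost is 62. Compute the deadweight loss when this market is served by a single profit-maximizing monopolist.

Inverting demand: P = 291 − 2.5Q.
Under competition P = MC = 62, so Q = (291 − 62)/2.5 = 91.6.
A monopolist chooses Q where MR = MC. MR = 291 − 5Q; setting this equal to 62 gives Q = 45.8 and P = 176.5.
DWL is the triangle between Q = 45.8 and Q = 91.6: ½·(91.6 − 45.8)·(176.5 − 62) = 2622.05.

DWL = 2622.05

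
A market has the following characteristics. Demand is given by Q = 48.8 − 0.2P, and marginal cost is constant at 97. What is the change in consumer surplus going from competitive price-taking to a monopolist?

Inverting demand: P = 244 − 5Q.
Competitive firms price at marginal cost: P = 97, giving Q = 29.4.
CS = ½·(244 − 97)·29.4 = 2160.9.
Monopoly sets MR = MC: 244 − 10Q = 97 ⇒ Q = 14.7, P = 244 − 5·14.7 = 170.5.
CS = ½·(244 − 170.5)·14.7 = 540.225.
Change in consumer surplus: 540.225 − 2160.9 = −1620.675.

Consumer surplus falls by 1620.675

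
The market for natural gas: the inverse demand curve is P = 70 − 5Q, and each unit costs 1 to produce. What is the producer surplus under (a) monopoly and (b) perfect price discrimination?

Monopoly: PS = 238.05; Perfect PD: PS = 476.1

The monopolist equates marginal revenue to marginal cost: 70 − 10Q = 1, so Q = 6.9. From demand, P = 35.5.
PS = (35.5 − 1)·6.9 = 238.05.
A perfectly discriminating monopolist sells every unit with P(Q) ≥ MC(Q), so output equals the competitive quantity Q = 13.8. Each buyer pays their reservation price, so CS = 0 and the firm captures all surplus.
PS = ½·(70 − 1)·13.8 = 476.1.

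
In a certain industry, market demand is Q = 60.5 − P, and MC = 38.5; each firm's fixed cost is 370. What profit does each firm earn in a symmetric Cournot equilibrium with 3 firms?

π_i = −339.75

Inverting demand: P = 60.5 − Q.
With 3 symmetric Cournot firms, each firm's FOC gives 60.5 − 4q = 38.5, so q = 5.5, Q = 3·5.5 = 16.5, and P = 44.
Each firm's profit = (44 − 38.5)·5.5 − 370 = −339.75.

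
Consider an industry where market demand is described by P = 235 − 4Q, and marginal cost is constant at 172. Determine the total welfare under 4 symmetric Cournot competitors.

TS = 476.28

With 4 symmetric Cournot firms, each firm's FOC gives 235 − 20q = 172, so q = 3.15, Q = 4·3.15 = 12.6, and P = 184.6.
CS = ½·(235 − 184.6)·12.6 = 317.52; PS = (184.6 − 172)·12.6 = 158.76; TS = 476.28.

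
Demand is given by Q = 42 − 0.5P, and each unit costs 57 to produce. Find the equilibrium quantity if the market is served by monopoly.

Inverting demand: P = 84 − 2Q.
Monopoly sets MR = MC: 84 − 4Q = 57 ⇒ Q = 6.75, P = 84 − 2·6.75 = 70.5.

Q = 6.75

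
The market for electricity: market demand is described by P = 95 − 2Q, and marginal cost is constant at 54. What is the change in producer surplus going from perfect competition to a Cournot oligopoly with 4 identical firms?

Under competition P = MC = 54, so Q = (95 − 54)/2 = 20.5.
PS = (54 − 54)·20.5 = 0.
Cournot with 4 identical firms: the symmetric best-response condition is 95 − 10q = 54. Each firm produces q = 4.1, total output Q = 16.4, price P = 62.2.
PS = (62.2 − 54)·16.4 = 134.48.
Change in producer surplus: 134.48 − 0 = 134.48.

PS rises by 134.48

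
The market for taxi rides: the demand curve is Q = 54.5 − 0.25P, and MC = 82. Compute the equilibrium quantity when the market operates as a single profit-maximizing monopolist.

Q = 17

Inverting demand: P = 218 − 4Q.
The monopolist equates marginal revenue to marginal cost: 218 − 8Q = 82, so Q = 17. From demand, P = 150.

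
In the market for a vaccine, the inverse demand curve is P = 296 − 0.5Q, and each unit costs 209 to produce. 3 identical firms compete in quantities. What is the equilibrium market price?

P = 230.75

Cournot with 3 identical firms: the symmetric best-response condition is 296 − 2q = 209. Each firm produces q = 43.5, total output Q = 130.5, price P = 230.75.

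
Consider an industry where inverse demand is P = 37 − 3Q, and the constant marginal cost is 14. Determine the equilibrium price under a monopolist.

The monopolist equates marginal revenue to marginal cost: 37 − 6Q = 14, so Q = 23/6. From demand, P = 25.5.

P = 25.5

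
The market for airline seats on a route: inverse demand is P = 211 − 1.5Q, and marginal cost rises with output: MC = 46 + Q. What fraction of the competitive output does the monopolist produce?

The monopolist equates marginal revenue to marginal cost: 211 − 3Q = 46 + Q, so Q = 41.25. From demand, P = 149.125.
Competitive equilibrium sets price equal to marginal cost: 211 − 1.5Q = 46 + Q, so Q = 66 and P = 112.
Ratio Q_m/Q_c = 41.25/66 = 0.625.

Q_m/Q_c = 0.625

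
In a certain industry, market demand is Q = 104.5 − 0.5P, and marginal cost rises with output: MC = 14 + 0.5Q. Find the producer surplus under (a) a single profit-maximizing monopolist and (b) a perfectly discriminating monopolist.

Inverting demand: P = 209 − 2Q.
The monopolist equates marginal revenue to marginal cost: 209 − 4Q = 14 + 0.5Q, so Q = 130/3. From demand, P = 367/3.
PS = P·Q − VC(Q) = 367/3·130/3 − (14·130/3 + ½·0.5·(130/3)²) = 4225.
With perfect price discrimination, output is the efficient level Q = 78 (where demand meets MC), but every buyer pays their willingness to pay: CS = 0 and PS = total surplus.
PS = ½·(209 − 14)·78 = 7605.

Monopoly: PS = 4225; Perfect PD: PS = 7605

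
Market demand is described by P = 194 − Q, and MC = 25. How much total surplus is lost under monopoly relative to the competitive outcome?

DWL = 3570.125

Under competition P = MC = 25, so Q = (194 − 25)/1 = 169.
The monopolist equates marginal revenue to marginal cost: 194 − 2Q = 25, so Q = 84.5. From demand, P = 109.5.
DWL is the triangle between Q = 84.5 and Q = 169: ½·(169 − 84.5)·(109.5 − 25) = 3570.125.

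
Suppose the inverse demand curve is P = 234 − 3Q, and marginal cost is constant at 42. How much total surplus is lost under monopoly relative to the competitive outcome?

DWL = 1536

Perfect competition: P = MC = 42, so 234 − 3Q = 42 and Q = 64.
A monopolist chooses Q where MR = MC. MR = 234 − 6Q; setting this equal to 42 gives Q = 32 and P = 138.
DWL is the triangle between Q = 32 and Q = 64: ½·(64 − 32)·(138 − 42) = 1536.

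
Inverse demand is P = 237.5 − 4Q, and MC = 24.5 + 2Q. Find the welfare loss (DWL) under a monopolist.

Under competition P = MC: 237.5 − 4Q = 24.5 + 2Q ⇒ Q = 35.5, P = 95.5.
Monopoly sets MR = MC: 237.5 − 8Q = 24.5 + 2Q ⇒ Q = 21.3, P = 237.5 − 4·21.3 = 152.3.
CS = ½·(237.5 − 95.5)·35.5 = 2520.5; PS = (95.5·35.5 − 24.5·35.5 − ½·2·35.5²) = 1260.25; TS = 3780.75.
CS = ½·(237.5 − 152.3)·21.3 = 907.38; PS = (152.3·21.3 − 24.5·21.3 − ½·2·21.3²) = 2268.45; TS = 3175.83.
DWL = 3780.75 − 3175.83 = 604.92.

DWL = 604.92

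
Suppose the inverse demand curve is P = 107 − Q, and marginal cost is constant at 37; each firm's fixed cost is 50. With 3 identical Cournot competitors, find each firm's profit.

π_i = 256.25

With 3 symmetric Cournot firms, each firm's FOC gives 107 − 4q = 37, so q = 17.5, Q = 3·17.5 = 52.5, and P = 54.5.
Each firm's profit = (54.5 − 37)·17.5 − 50 = 256.25.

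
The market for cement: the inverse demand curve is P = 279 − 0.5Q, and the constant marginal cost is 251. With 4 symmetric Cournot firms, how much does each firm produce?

q_i = 11.2

In a 4-firm Cournot equilibrium, symmetry and the first-order condition give q = (279 − 251)/(2.5) = 11.2. So Q = 44.8 and P = 256.6.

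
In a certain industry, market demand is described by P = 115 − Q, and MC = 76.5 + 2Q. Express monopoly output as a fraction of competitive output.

Q_m/Q_c = 0.75

A monopolist chooses Q where MR = MC. MR = 115 − 2Q; setting this equal to 76.5 + 2Q gives Q = 9.625 and P = 105.375.
Competitive equilibrium sets price equal to marginal cost: 115 − Q = 76.5 + 2Q, so Q = 77/6 and P = 613/6.
Ratio Q_m/Q_c = 9.625/(77/6) = 0.75.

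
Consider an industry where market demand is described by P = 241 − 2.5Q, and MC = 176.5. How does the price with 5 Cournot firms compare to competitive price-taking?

Cournot with 5 identical firms: the symmetric best-response condition is 241 − 15q = 176.5. Each firm produces q = 4.3, total output Q = 21.5, price P = 187.25.
Competitive firms price at marginal cost: P = 176.5, giving Q = 25.8.

Cournot: P = 187.25; Competition: P = 176.5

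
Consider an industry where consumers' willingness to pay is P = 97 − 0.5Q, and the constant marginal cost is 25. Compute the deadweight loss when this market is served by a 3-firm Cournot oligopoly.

DWL = 324

Competitive firms price at marginal cost: P = 25, giving Q = 144.
Cournot with 3 identical firms: the symmetric best-response condition is 97 − 2q = 25. Each firm produces q = 36, total output Q = 108, price P = 43.
DWL is the triangle between Q = 108 and Q = 144: ½·(144 − 108)·(43 − 25) = 324.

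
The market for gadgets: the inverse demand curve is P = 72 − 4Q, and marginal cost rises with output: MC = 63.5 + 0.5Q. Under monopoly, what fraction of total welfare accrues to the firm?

PS/TS = 0.68

A monopolist chooses Q where MR = MC. MR = 72 − 8Q; setting this equal to 63.5 + 0.5Q gives Q = 1 and P = 68.
CS = ½·(72 − 68)·1 = 2.
PS = P·Q − VC(Q) = 68·1 − (63.5·1 + ½·0.5·1²) = 4.25.
Share captured = PS/TS = 4.25/6.25 = 0.68.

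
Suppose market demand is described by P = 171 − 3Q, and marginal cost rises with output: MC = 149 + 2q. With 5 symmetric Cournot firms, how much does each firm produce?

With 5 symmetric Cournot firms, each firm's FOC gives 171 − 18q = 149 + 2q, so q = 1.1, Q = 5·1.1 = 5.5, and P = 154.5.

q_i = 1.1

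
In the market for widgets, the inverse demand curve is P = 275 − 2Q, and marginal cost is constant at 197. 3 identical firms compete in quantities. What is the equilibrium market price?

In a 3-firm Cournot equilibrium, symmetry and the first-order condition give q = (275 − 197)/(8) = 9.75. So Q = 29.25 and P = 216.5.

P = 216.5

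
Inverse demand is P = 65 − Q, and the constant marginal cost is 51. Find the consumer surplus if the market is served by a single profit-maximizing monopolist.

CS = 24.5

The monopolist equates marginal revenue to marginal cost: 65 − 2Q = 51, so Q = 7. From demand, P = 58.
CS = ½·(65 − 58)·7 = 24.5.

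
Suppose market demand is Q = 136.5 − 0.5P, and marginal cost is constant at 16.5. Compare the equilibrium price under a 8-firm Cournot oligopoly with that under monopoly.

Inverting demand: P = 273 − 2Q.
With 8 symmetric Cournot firms, each firm's FOC gives 273 − 18q = 16.5, so q = 14.25, Q = 8·14.25 = 114, and P = 45.
A monopolist chooses Q where MR = MC. MR = 273 − 4Q; setting this equal to 16.5 gives Q = 64.125 and P = 144.75.

Cournot: P = 45; Monopoly: P = 144.75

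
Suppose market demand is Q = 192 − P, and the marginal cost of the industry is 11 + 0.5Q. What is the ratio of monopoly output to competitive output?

Q_m/Q_c = 0.6

Inverting demand: P = 192 − Q.
Monopoly sets MR = MC: 192 − 2Q = 11 + 0.5Q ⇒ Q = 72.4, P = 192 − 72.4 = 119.6.
Under competition P = MC: 192 − Q = 11 + 0.5Q ⇒ Q = 362/3, P = 214/3.
Ratio Q_m/Q_c = 72.4/(362/3) = 0.6.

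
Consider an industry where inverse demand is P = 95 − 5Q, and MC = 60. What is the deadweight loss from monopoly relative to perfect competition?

DWL = 30.625

Under competition P = MC = 60, so Q = (95 − 60)/5 = 7.
A monopolist chooses Q where MR = MC. MR = 95 − 10Q; setting this equal to 60 gives Q = 3.5 and P = 77.5.
DWL is the triangle between Q = 3.5 and Q = 7: ½·(7 − 3.5)·(77.5 − 60) = 30.625.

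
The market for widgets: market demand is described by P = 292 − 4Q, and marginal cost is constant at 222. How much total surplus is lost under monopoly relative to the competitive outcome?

DWL = 153.125

Under competition P = MC = 222, so Q = (292 − 222)/4 = 17.5.
The monopolist equates marginal revenue to marginal cost: 292 − 8Q = 222, so Q = 8.75. From demand, P = 257.
DWL is the triangle between Q = 8.75 and Q = 17.5: ½·(17.5 − 8.75)·(257 − 222) = 153.125.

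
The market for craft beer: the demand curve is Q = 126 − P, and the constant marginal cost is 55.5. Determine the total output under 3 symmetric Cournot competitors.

Inverting demand: P = 126 − Q.
In a 3-firm Cournot equilibrium, symmetry and the first-order condition give q = (126 − 55.5)/(4) = 17.625. So Q = 52.875 and P = 73.125.

Q = 52.875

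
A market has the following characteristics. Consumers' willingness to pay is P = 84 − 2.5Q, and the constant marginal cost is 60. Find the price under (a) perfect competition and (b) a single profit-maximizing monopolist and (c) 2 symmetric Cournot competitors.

Perfect competition: P = MC = 60, so 84 − 2.5Q = 60 and Q = 9.6.
Monopoly sets MR = MC: 84 − 5Q = 60 ⇒ Q = 4.8, P = 84 − 2.5·4.8 = 72.
Cournot with 2 identical firms: the symmetric best-response condition is 84 − 7.5q = 60. Each firm produces q = 3.2, total output Q = 6.4, price P = 68.

Competition: P = 60; Monopoly: P = 72; Cournot: P = 68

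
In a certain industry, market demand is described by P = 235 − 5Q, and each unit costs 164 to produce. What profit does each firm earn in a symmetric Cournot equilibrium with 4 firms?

With 4 symmetric Cournot firms, each firm's FOC gives 235 − 25q = 164, so q = 2.84, Q = 4·2.84 = 11.36, and P = 178.2.
Each firm's profit = (178.2 − 164)·2.84 = 40.328.

π_i = 40.328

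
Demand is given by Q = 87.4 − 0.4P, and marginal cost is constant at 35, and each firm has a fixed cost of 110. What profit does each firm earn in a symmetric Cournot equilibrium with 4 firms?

Inverting demand: P = 218.5 − 2.5Q.
Cournot with 4 identical firms: the symmetric best-response condition is 218.5 − 12.5q = 35. Each firm produces q = 14.68, total output Q = 58.72, price P = 71.7.
Each firm's profit = (71.7 − 35)·14.68 − 110 = 428.756.

π_i = 428.756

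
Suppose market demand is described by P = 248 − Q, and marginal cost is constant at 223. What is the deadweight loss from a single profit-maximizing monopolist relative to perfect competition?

DWL = 78.125

Competitive firms price at marginal cost: P = 223, giving Q = 25.
A monopolist chooses Q where MR = MC. MR = 248 − 2Q; setting this equal to 223 gives Q = 12.5 and P = 235.5.
DWL is the triangle between Q = 12.5 and Q = 25: ½·(25 − 12.5)·(235.5 − 223) = 78.125.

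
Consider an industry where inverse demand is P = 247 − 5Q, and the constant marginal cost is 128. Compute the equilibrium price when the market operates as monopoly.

A monopolist chooses Q where MR = MC. MR = 247 − 10Q; setting this equal to 128 gives Q = 11.9 and P = 187.5.

P = 187.5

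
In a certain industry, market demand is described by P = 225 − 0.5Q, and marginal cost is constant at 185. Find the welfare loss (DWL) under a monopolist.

Competitive firms price at marginal cost: P = 185, giving Q = 80.
The monopolist equates marginal revenue to marginal cost: 225 − Q = 185, so Q = 40. From demand, P = 205.
DWL is the triangle between Q = 40 and Q = 80: ½·(80 − 40)·(205 − 185) = 400.

DWL = 400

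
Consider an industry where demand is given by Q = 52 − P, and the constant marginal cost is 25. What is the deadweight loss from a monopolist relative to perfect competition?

DWL = 91.125

Inverting demand: P = 52 − Q.
Perfect competition: P = MC = 25, so 52 − Q = 25 and Q = 27.
The monopolist equates marginal revenue to marginal cost: 52 − 2Q = 25, so Q = 13.5. From demand, P = 38.5.
DWL is the triangle between Q = 13.5 and Q = 27: ½·(27 − 13.5)·(38.5 − 25) = 91.125.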